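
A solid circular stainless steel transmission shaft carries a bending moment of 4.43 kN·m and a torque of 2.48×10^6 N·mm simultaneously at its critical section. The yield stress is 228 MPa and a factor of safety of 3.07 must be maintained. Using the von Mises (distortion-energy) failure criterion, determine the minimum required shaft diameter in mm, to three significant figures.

σ_allow = σ_y/n = 228/3.07 = 74.27 MPa.
For a solid shaft σ_b = 32M/(πd³) and τ = 16T/(πd³), so the von Mises stress is σ' = (16/πd³)·√(4M²+3T²).
√(4M²+3T²) = √(4×(4.430×10^6)² + 3×(2.480×10^6)²) = 9.846×10^6 N·mm.
d³ = 16×9.846×10^6/(π×74.27) = 675200 mm³.
d = 87.73 mm.

d = 87.7 mm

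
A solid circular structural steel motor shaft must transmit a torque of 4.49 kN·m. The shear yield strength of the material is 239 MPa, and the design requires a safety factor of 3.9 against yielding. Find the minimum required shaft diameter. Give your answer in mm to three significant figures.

Allowable shear stress τ_allow = 239/3.9 = 61.28 MPa.
For a solid shaft τ = 16T/(πd³), so d³ = 16T/(π τ_allow) = 16×4490000/(π×61.28) = 373100 mm³.
d = (373100)^(1/3) = 71.99 mm.

d = 72.0 mm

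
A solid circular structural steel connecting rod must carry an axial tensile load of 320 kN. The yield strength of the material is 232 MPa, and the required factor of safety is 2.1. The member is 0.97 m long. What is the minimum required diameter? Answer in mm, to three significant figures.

Allowable stress σ_allow = 232/2.1 = 110.5 MPa.
Required area A = F/σ_allow = 320000/110.5 = 2897 mm².
A = πd²/4 → d = √(4A/π) = 60.73 mm.

d = 60.7 mm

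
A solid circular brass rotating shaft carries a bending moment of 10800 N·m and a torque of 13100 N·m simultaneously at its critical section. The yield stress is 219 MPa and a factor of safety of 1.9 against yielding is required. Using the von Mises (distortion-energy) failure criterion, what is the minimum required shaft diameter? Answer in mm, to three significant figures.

σ_allow = σ_y/n = 219/1.9 = 115.3 MPa.
For a solid shaft σ_b = 32M/(πd³) and τ = 16T/(πd³), so the von Mises stress is σ' = (16/πd³)·√(4M²+3T²).
√(4M²+3T²) = √(4×(1.080×10^7)² + 3×(1.310×10^7)²) = 3.133×10^7 N·mm.
d³ = 16×3.133×10^7/(π×115.3) = 1.384×10^6 mm³.
d = 111.4 mm.

d = 111 mm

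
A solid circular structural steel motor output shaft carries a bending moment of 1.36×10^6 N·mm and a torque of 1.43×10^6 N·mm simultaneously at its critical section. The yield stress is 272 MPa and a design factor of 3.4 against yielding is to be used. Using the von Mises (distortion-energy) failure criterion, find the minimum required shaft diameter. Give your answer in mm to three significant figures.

d = 61.6 mm

σ_allow = σ_y/n = 272/3.4 = 80.00 MPa.
For a solid shaft σ_b = 32M/(πd³) and τ = 16T/(πd³), so the von Mises stress is σ' = (16/πd³)·√(4M²+3T²).
√(4M²+3T²) = √(4×(1.360×10^6)² + 3×(1.430×10^6)²) = 3.679×10^6 N·mm.
d³ = 16×3.679×10^6/(π×80.00) = 234200 mm³.
d = 61.64 mm.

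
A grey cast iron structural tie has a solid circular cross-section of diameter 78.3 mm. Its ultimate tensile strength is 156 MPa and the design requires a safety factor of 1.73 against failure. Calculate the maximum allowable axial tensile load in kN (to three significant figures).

σ_allow = 156/1.73 = 90.17 MPa.
A = πd²/4 = π×78.3²/4 = 4815 mm².
F_allow = σ_allow × A = 90.17×4815 = 434200 N.

F_allow = 434 kN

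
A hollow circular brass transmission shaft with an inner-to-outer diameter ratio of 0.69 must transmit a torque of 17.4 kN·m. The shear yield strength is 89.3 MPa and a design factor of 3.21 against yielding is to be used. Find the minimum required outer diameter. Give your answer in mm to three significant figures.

τ_allow = 89.3/3.21 = 27.82 MPa.
For a hollow shaft τ = 16T/[πd_o³(1−k⁴)] with k = 0.69, so 1−k⁴ = 0.7733.
d_o³ = 16T/[π τ_allow (1−k⁴)] = 16×1.7400×10^7/(π×27.82×0.7733) = 4.119×10^6 mm³.
d_o = 160.3 mm.

d_o = 160 mm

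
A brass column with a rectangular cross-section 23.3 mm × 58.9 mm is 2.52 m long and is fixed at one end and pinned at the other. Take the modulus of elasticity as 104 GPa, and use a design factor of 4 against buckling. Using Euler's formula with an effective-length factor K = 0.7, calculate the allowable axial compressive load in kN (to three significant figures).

Buckling occurs about the weak axis: I_min = h·b³/12 = 58.9×23.3³/12 = 62090 mm⁴ (b = 23.3 mm is the smaller dimension).
Effective length L_e = KL = 0.7×2.52 m = 1764 mm.
Euler critical load P_cr = π²EI/L_e² = π²×104000×62090/1764² = 20480 N.
P_allow = P_cr/n = 20480/4 = 5120 N.

P_allow = 5.12 kN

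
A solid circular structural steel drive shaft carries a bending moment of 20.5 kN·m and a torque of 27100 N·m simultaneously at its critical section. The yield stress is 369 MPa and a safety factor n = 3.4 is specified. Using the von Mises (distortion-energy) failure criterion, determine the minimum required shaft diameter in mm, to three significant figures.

d = 143 mm

σ_allow = σ_y/n = 369/3.4 = 108.5 MPa.
For a solid shaft σ_b = 32M/(πd³) and τ = 16T/(πd³), so the von Mises stress is σ' = (16/πd³)·√(4M²+3T²).
√(4M²+3T²) = √(4×(2.050×10^7)² + 3×(2.710×10^7)²) = 6.232×10^7 N·mm.
d³ = 16×6.232×10^7/(π×108.5) = 2.925×10^6 mm³.
d = 143.0 mm.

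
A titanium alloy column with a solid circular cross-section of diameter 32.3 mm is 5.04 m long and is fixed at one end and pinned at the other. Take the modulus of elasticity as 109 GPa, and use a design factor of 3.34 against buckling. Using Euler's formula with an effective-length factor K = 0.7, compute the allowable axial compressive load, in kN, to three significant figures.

I = πd⁴/64 = π×32.3⁴/64 = 53430 mm⁴.
Effective length L_e = KL = 0.7×5.04 m = 3528 mm.
Euler critical load P_cr = π²EI/L_e² = π²×109000×53430/3528² = 4618 N.
P_allow = P_cr/n = 4618/3.34 = 1383 N.

P_allow = 1.38 kN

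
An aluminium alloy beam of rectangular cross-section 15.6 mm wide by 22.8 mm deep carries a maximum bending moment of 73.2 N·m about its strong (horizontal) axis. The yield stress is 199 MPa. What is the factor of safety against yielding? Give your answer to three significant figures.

Section modulus S = bh²/6 = 15.6×22.8²/6 = 1352 mm³.
σ = M/S = 73200/1352 = 54.16 MPa.
n = 199/54.16 = 3.674.

n = 3.67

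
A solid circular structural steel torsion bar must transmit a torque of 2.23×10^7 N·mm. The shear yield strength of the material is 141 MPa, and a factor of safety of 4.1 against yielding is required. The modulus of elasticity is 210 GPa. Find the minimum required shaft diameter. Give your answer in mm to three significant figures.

Allowable shear stress τ_allow = 141/4.1 = 34.39 MPa.
For a solid shaft τ = 16T/(πd³), so d³ = 16T/(π τ_allow) = 16×2.2300×10^7/(π×34.39) = 3.302×10^6 mm³.
d = (3.302×10^6)^(1/3) = 148.9 mm.

d = 149 mm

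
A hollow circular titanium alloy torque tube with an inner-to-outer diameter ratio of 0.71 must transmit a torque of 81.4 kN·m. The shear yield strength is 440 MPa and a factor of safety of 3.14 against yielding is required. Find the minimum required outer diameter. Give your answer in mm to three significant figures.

d_o = 158 mm

τ_allow = 440/3.14 = 140.1 MPa.
For a hollow shaft τ = 16T/[πd_o³(1−k⁴)] with k = 0.71, so 1−k⁴ = 0.7459.
d_o³ = 16T/[π τ_allow (1−k⁴)] = 16×8.1400×10^7/(π×140.1×0.7459) = 3.966×10^6 mm³.
d_o = 158.3 mm.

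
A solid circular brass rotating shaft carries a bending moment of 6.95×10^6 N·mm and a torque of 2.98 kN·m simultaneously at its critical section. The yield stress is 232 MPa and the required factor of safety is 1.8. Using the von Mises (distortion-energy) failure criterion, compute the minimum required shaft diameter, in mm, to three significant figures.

σ_allow = σ_y/n = 232/1.8 = 128.9 MPa.
For a solid shaft σ_b = 32M/(πd³) and τ = 16T/(πd³), so the von Mises stress is σ' = (16/πd³)·√(4M²+3T²).
√(4M²+3T²) = √(4×(6.950×10^6)² + 3×(2.980×10^6)²) = 1.483×10^7 N·mm.
d³ = 16×1.483×10^7/(π×128.9) = 585900 mm³.
d = 83.68 mm.

d = 83.7 mm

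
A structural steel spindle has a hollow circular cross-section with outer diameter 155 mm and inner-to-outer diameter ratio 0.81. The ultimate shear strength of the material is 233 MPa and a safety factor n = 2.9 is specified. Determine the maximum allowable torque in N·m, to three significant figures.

τ_allow = 233/2.9 = 80.34 MPa.
For a hollow shaft T_allow = τ_allow·πd_o³(1−k⁴)/16 with 1−k⁴ = 0.5695, so πd_o³(1−k⁴)/16 = 416400 mm³.
T_allow = 80.34×416400 = 3.346×10^7 N·mm = 33460 N·m.

T_allow = 33500 N·m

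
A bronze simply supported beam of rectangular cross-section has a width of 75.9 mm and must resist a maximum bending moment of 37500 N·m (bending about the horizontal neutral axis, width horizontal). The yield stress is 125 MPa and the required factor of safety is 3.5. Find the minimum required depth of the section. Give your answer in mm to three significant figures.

h = 288 mm

σ_allow = 125/3.5 = 35.71 MPa.
For a rectangular section σ = 6M/(bh²), so h² = 6M/(b σ_allow) = 6×3.7500×10^7/(75.9×35.71) = 83000 mm².
h = 288.1 mm.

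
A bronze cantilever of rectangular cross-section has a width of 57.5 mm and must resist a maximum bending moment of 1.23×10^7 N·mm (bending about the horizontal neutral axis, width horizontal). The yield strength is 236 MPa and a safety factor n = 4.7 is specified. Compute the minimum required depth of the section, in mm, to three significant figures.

h = 160 mm

σ_allow = 236/4.7 = 50.21 MPa.
For a rectangular section σ = 6M/(bh²), so h² = 6M/(b σ_allow) = 6×1.2300×10^7/(57.5×50.21) = 25560 mm².
h = 159.9 mm.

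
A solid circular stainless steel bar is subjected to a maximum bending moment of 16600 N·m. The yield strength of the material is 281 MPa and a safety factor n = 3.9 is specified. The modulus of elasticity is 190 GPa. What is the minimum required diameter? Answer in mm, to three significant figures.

d = 133 mm

σ_allow = 281/3.9 = 72.05 MPa.
For a solid circular section σ = 32M/(πd³), so d³ = 32M/(π σ_allow) = 32×1.6600×10^7/(π×72.05) = 2.347×10^6 mm³.
d = 132.9 mm.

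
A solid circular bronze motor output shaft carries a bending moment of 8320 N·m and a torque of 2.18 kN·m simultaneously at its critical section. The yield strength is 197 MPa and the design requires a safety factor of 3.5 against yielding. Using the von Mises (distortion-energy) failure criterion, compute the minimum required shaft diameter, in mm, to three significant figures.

d = 116 mm

σ_allow = σ_y/n = 197/3.5 = 56.29 MPa.
For a solid shaft σ_b = 32M/(πd³) and τ = 16T/(πd³), so the von Mises stress is σ' = (16/πd³)·√(4M²+3T²).
√(4M²+3T²) = √(4×(8.320×10^6)² + 3×(2.180×10^6)²) = 1.706×10^7 N·mm.
d³ = 16×1.706×10^7/(π×56.29) = 1.544×10^6 mm³.
d = 115.6 mm.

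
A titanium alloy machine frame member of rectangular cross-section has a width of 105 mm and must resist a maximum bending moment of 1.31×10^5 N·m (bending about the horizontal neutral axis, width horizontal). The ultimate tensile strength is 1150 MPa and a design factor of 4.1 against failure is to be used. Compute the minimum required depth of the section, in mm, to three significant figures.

σ_allow = 1150/4.1 = 280.5 MPa.
For a rectangular section σ = 6M/(bh²), so h² = 6M/(b σ_allow) = 6×1.3100×10^8/(105×280.5) = 26690 mm².
h = 163.4 mm.

h = 163 mm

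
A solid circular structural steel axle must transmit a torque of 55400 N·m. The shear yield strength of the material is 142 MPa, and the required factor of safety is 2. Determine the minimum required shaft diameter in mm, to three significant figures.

Allowable shear stress τ_allow = 142/2 = 71.00 MPa.
For a solid shaft τ = 16T/(πd³), so d³ = 16T/(π τ_allow) = 16×5.5400×10^7/(π×71.00) = 3.974×10^6 mm³.
d = (3.974×10^6)^(1/3) = 158.4 mm.

d = 158 mm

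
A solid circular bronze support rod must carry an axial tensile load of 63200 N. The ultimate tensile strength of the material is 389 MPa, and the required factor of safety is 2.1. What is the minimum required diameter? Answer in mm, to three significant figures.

d = 20.8 mm

Allowable stress σ_allow = 389/2.1 = 185.2 MPa.
Required area A = F/σ_allow = 63200/185.2 = 341.2 mm².
A = πd²/4 → d = √(4A/π) = 20.84 mm.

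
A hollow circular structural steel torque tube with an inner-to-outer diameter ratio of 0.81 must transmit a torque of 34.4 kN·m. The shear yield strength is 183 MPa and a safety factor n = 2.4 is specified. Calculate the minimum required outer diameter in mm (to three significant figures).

d_o = 159 mm

τ_allow = 183/2.4 = 76.25 MPa.
For a hollow shaft τ = 16T/[πd_o³(1−k⁴)] with k = 0.81, so 1−k⁴ = 0.5695.
d_o³ = 16T/[π τ_allow (1−k⁴)] = 16×3.4400×10^7/(π×76.25×0.5695) = 4.034×10^6 mm³.
d_o = 159.2 mm.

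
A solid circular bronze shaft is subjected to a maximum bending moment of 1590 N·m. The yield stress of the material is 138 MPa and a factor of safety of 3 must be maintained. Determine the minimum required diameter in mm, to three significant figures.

σ_allow = 138/3 = 46.00 MPa.
For a solid circular section σ = 32M/(πd³), so d³ = 32M/(π σ_allow) = 32×1590000/(π×46.00) = 352100 mm³.
d = 70.61 mm.

d = 70.6 mm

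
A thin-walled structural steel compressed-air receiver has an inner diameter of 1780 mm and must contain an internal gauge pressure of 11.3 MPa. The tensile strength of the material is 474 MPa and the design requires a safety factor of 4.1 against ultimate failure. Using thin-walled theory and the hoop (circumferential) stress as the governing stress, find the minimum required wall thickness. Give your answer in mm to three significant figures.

σ_allow = 474/4.1 = 115.6 MPa.
Hoop stress σ_h = pD/(2t), so t = pD/(2σ_allow) = 11.3×1780/(2×115.6) = 86.99 mm.

t = 87.0 mm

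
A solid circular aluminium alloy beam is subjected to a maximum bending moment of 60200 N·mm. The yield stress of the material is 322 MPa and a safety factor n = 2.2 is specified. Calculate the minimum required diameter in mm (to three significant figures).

d = 16.1 mm

σ_allow = 322/2.2 = 146.4 MPa.
For a solid circular section σ = 32M/(πd³), so d³ = 32M/(π σ_allow) = 32×60200/(π×146.4) = 4190 mm³.
d = 16.12 mm.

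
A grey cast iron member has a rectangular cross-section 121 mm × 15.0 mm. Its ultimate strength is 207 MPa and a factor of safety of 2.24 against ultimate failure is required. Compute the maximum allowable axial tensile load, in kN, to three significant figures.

F_allow = 168 kN

σ_allow = 207/2.24 = 92.41 MPa.
A = 121×15.0 = 1815 mm².
F_allow = σ_allow × A = 92.41×1815 = 167700 N.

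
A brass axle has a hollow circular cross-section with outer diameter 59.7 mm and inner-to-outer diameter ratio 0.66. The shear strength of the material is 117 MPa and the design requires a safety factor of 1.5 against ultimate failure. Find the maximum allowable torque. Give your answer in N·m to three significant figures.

T_allow = 2640 N·m

τ_allow = 117/1.5 = 78.00 MPa.
For a hollow shaft T_allow = τ_allow·πd_o³(1−k⁴)/16 with 1−k⁴ = 0.8103, so πd_o³(1−k⁴)/16 = 33850 mm³.
T_allow = 78.00×33850 = 2.640×10^6 N·mm = 2640 N·m.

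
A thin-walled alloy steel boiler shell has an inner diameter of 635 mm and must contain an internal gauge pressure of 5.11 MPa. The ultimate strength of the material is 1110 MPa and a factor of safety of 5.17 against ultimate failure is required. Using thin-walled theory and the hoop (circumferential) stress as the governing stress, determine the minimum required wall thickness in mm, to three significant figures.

σ_allow = 1110/5.17 = 214.7 MPa.
Hoop stress σ_h = pD/(2t), so t = pD/(2σ_allow) = 5.11×635/(2×214.7) = 7.557 mm.

t = 7.56 mm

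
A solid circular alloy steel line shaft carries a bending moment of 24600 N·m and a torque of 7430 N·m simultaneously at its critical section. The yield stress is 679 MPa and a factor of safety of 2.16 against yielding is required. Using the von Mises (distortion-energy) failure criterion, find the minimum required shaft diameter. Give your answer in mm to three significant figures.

σ_allow = σ_y/n = 679/2.16 = 314.4 MPa.
For a solid shaft σ_b = 32M/(πd³) and τ = 16T/(πd³), so the von Mises stress is σ' = (16/πd³)·√(4M²+3T²).
√(4M²+3T²) = √(4×(2.460×10^7)² + 3×(7.430×10^6)²) = 5.086×10^7 N·mm.
d³ = 16×5.086×10^7/(π×314.4) = 823900 mm³.
d = 93.75 mm.

d = 93.7 mm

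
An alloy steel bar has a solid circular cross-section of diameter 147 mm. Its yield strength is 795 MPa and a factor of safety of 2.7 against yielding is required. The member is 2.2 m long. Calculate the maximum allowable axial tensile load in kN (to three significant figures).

σ_allow = 795/2.7 = 294.4 MPa.
A = πd²/4 = π×147²/4 = 16970 mm².
F_allow = σ_allow × A = 294.4×16970 = 4.997×10^6 N.

F_allow = 5000 kN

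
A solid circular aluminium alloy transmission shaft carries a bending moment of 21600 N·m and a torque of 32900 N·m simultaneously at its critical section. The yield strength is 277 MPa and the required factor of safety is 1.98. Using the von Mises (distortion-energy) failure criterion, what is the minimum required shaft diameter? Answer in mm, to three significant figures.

d = 138 mm

σ_allow = σ_y/n = 277/1.98 = 139.9 MPa.
For a solid shaft σ_b = 32M/(πd³) and τ = 16T/(πd³), so the von Mises stress is σ' = (16/πd³)·√(4M²+3T²).
√(4M²+3T²) = √(4×(2.160×10^7)² + 3×(3.290×10^7)²) = 7.151×10^7 N·mm.
d³ = 16×7.151×10^7/(π×139.9) = 2.603×10^6 mm³.
d = 137.6 mm.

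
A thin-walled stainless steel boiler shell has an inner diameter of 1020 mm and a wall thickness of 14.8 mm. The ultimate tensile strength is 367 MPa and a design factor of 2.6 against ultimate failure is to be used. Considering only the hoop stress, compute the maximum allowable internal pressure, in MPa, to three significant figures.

p_allow = 4.10 MPa

σ_allow = 367/2.6 = 141.2 MPa.
σ_h = pD/(2t) → p_allow = 2σ_allow t/D = 2×141.2×14.8/1020 = 4.096 MPa.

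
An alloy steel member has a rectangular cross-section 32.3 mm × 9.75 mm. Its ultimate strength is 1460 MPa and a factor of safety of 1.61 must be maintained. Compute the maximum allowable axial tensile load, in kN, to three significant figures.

F_allow = 286 kN

σ_allow = 1460/1.61 = 906.8 MPa.
A = 32.3×9.75 = 314.9 mm².
F_allow = σ_allow × A = 906.8×314.9 = 285600 N.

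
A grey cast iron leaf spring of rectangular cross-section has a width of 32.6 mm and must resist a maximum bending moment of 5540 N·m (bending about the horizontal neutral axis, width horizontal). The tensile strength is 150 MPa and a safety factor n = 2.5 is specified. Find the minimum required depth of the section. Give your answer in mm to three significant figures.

σ_allow = 150/2.5 = 60.00 MPa.
For a rectangular section σ = 6M/(bh²), so h² = 6M/(b σ_allow) = 6×5540000/(32.6×60.00) = 16990 mm².
h = 130.4 mm.

h = 130 mm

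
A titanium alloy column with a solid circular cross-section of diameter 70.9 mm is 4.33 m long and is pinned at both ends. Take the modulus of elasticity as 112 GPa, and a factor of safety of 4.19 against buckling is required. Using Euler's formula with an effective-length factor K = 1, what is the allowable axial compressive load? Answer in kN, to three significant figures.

I = πd⁴/64 = π×70.9⁴/64 = 1.240×10^6 mm⁴.
Effective length L_e = KL = 1×4.33 m = 4330 mm.
Euler critical load P_cr = π²EI/L_e² = π²×112000×1.240×10^6/4330² = 73130 N.
P_allow = P_cr/n = 73130/4.19 = 17450 N.

P_allow = 17.5 kN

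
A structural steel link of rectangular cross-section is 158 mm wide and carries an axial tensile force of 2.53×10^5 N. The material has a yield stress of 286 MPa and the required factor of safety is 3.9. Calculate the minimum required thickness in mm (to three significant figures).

t = 21.8 mm

σ_allow = 286/3.9 = 73.33 MPa.
Required area A = F/σ_allow = 253000/73.33 = 3450 mm².
t = A/w = 3450/158 = 21.84 mm.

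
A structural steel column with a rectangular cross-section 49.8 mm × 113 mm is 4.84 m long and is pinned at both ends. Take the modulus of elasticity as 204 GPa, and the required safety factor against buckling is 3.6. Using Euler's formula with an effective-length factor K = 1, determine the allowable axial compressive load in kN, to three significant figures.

P_allow = 27.8 kN

Buckling occurs about the weak axis: I_min = h·b³/12 = 113×49.8³/12 = 1.163×10^6 mm⁴ (b = 49.8 mm is the smaller dimension).
Effective length L_e = KL = 1×4.84 m = 4840 mm.
Euler critical load P_cr = π²EI/L_e² = π²×204000×1.163×10^6/4840² = 99960 N.
P_allow = P_cr/n = 99960/3.6 = 27770 N.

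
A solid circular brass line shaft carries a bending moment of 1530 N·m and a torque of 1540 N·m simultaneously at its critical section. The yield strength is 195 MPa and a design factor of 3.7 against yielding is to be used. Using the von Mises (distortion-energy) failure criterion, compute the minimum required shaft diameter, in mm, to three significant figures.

σ_allow = σ_y/n = 195/3.7 = 52.70 MPa.
For a solid shaft σ_b = 32M/(πd³) and τ = 16T/(πd³), so the von Mises stress is σ' = (16/πd³)·√(4M²+3T²).
√(4M²+3T²) = √(4×(1.530×10^6)² + 3×(1.540×10^6)²) = 4.059×10^6 N·mm.
d³ = 16×4.059×10^6/(π×52.70) = 392300 mm³.
d = 73.20 mm.

d = 73.2 mm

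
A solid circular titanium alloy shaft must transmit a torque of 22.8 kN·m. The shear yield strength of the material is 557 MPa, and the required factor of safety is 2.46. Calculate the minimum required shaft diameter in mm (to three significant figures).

Allowable shear stress τ_allow = 557/2.46 = 226.4 MPa.
For a solid shaft τ = 16T/(πd³), so d³ = 16T/(π τ_allow) = 16×2.2800×10^7/(π×226.4) = 512800 mm³.
d = (512800)^(1/3) = 80.04 mm.

d = 80.0 mm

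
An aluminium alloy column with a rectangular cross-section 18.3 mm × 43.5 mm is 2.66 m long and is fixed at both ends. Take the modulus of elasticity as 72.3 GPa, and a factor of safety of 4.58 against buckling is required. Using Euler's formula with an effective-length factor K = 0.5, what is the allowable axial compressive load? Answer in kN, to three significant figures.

Buckling occurs about the weak axis: I_min = h·b³/12 = 43.5×18.3³/12 = 22220 mm⁴ (b = 18.3 mm is the smaller dimension).
Effective length L_e = KL = 0.5×2.66 m = 1330 mm.
Euler critical load P_cr = π²EI/L_e² = π²×72300×22220/1330² = 8962 N.
P_allow = P_cr/n = 8962/4.58 = 1957 N.

P_allow = 1.96 kN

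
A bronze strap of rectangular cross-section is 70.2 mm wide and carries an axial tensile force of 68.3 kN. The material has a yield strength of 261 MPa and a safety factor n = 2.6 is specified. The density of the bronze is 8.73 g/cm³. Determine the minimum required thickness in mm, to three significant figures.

σ_allow = 261/2.6 = 100.4 MPa.
Required area A = F/σ_allow = 68300/100.4 = 680.4 mm².
t = A/w = 680.4/70.2 = 9.692 mm.

t = 9.69 mm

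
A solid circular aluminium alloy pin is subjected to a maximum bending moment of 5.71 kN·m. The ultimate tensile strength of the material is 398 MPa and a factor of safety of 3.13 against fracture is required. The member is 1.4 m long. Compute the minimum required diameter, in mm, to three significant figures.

d = 77.0 mm

σ_allow = 398/3.13 = 127.2 MPa.
For a solid circular section σ = 32M/(πd³), so d³ = 32M/(π σ_allow) = 32×5710000/(π×127.2) = 457400 mm³.
d = 77.05 mm.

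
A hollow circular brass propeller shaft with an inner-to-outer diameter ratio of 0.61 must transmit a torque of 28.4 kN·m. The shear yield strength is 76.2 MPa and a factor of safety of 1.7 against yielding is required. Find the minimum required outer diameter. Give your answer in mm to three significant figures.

d_o = 155 mm

τ_allow = 76.2/1.7 = 44.82 MPa.
For a hollow shaft τ = 16T/[πd_o³(1−k⁴)] with k = 0.61, so 1−k⁴ = 0.8615.
d_o³ = 16T/[π τ_allow (1−k⁴)] = 16×2.8400×10^7/(π×44.82×0.8615) = 3.745×10^6 mm³.
d_o = 155.3 mm.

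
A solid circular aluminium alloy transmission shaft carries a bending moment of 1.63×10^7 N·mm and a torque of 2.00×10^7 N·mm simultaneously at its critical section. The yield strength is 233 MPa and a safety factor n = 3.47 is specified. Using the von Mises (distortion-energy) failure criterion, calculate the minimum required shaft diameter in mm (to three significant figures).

d = 153 mm

σ_allow = σ_y/n = 233/3.47 = 67.15 MPa.
For a solid shaft σ_b = 32M/(πd³) and τ = 16T/(πd³), so the von Mises stress is σ' = (16/πd³)·√(4M²+3T²).
√(4M²+3T²) = √(4×(1.630×10^7)² + 3×(2.000×10^7)²) = 4.757×10^7 N·mm.
d³ = 16×4.757×10^7/(π×67.15) = 3.608×10^6 mm³.
d = 153.4 mm.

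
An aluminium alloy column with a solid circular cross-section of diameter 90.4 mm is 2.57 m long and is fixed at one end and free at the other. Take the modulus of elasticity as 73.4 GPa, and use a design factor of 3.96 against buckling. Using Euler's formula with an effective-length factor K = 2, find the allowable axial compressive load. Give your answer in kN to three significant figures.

P_allow = 22.7 kN

I = πd⁴/64 = π×90.4⁴/64 = 3.278×10^6 mm⁴.
Effective length L_e = KL = 2×2.57 m = 5140 mm.
Euler critical load P_cr = π²EI/L_e² = π²×73400×3.278×10^6/5140² = 89890 N.
P_allow = P_cr/n = 89890/3.96 = 22700 N.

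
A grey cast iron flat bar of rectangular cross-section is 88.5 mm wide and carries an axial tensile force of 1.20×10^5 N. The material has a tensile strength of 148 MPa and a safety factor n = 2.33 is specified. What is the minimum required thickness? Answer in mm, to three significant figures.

t = 21.3 mm

σ_allow = 148/2.33 = 63.52 MPa.
Required area A = F/σ_allow = 120000/63.52 = 1889 mm².
t = A/w = 1889/88.5 = 21.35 mm.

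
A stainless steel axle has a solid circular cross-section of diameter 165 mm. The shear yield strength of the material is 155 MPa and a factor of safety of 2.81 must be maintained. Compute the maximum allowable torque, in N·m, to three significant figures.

τ_allow = 155/2.81 = 55.16 MPa.
For a solid shaft T_allow = τ_allow·πd³/16; πd³/16 = π×165³/16 = 882000 mm³.
T_allow = 55.16×882000 = 4.865×10^7 N·mm = 48650 N·m.

T_allow = 48700 N·m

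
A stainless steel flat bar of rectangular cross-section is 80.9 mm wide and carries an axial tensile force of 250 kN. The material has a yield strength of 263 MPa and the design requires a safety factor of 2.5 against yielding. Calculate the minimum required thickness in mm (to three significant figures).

σ_allow = 263/2.5 = 105.2 MPa.
Required area A = F/σ_allow = 250000/105.2 = 2376 mm².
t = A/w = 2376/80.9 = 29.37 mm.

t = 29.4 mm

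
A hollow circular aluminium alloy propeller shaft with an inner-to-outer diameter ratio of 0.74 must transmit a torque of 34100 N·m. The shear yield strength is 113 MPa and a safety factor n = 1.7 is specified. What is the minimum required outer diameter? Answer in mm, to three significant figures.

d_o = 155 mm

τ_allow = 113/1.7 = 66.47 MPa.
For a hollow shaft τ = 16T/[πd_o³(1−k⁴)] with k = 0.74, so 1−k⁴ = 0.7001.
d_o³ = 16T/[π τ_allow (1−k⁴)] = 16×3.4100×10^7/(π×66.47×0.7001) = 3.732×10^6 mm³.
d_o = 155.1 mm.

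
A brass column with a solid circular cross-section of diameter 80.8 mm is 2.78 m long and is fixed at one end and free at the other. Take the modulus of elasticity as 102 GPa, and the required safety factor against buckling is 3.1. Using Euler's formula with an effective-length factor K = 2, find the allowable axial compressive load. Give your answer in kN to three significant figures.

P_allow = 22.0 kN

I = πd⁴/64 = π×80.8⁴/64 = 2.092×10^6 mm⁴.
Effective length L_e = KL = 2×2.78 m = 5560 mm.
Euler critical load P_cr = π²EI/L_e² = π²×102000×2.092×10^6/5560² = 68130 N.
P_allow = P_cr/n = 68130/3.1 = 21980 N.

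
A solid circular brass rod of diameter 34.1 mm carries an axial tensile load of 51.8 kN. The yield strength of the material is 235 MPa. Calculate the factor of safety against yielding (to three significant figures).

A = πd²/4 = 913.3 mm².
σ = F/A = 51800/913.3 = 56.72 MPa.
n = 235/56.72 = 4.143.

n = 4.14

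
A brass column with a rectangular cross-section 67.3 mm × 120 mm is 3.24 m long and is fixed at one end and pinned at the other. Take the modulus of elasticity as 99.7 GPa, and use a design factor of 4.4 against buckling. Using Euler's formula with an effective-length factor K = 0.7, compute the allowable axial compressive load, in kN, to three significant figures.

P_allow = 133 kN

Buckling occurs about the weak axis: I_min = h·b³/12 = 120×67.3³/12 = 3.048×10^6 mm⁴ (b = 67.3 mm is the smaller dimension).
Effective length L_e = KL = 0.7×3.24 m = 2268 mm.
Euler critical load P_cr = π²EI/L_e² = π²×99700×3.048×10^6/2268² = 583100 N.
P_allow = P_cr/n = 583100/4.4 = 132500 N.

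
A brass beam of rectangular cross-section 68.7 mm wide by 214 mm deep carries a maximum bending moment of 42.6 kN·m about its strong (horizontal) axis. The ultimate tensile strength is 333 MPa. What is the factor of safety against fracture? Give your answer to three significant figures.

n = 4.10

Section modulus S = bh²/6 = 68.7×214²/6 = 524400 mm³.
σ = M/S = 4.2600×10^7/524400 = 81.24 MPa.
n = 333/81.24 = 4.099.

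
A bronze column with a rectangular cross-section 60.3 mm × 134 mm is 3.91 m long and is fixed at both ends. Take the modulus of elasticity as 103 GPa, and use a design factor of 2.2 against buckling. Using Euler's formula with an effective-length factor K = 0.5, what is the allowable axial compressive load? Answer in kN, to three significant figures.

P_allow = 296 kN

Buckling occurs about the weak axis: I_min = h·b³/12 = 134×60.3³/12 = 2.448×10^6 mm⁴ (b = 60.3 mm is the smaller dimension).
Effective length L_e = KL = 0.5×3.91 m = 1955 mm.
Euler critical load P_cr = π²EI/L_e² = π²×103000×2.448×10^6/1955² = 651200 N.
P_allow = P_cr/n = 651200/2.2 = 296000 N.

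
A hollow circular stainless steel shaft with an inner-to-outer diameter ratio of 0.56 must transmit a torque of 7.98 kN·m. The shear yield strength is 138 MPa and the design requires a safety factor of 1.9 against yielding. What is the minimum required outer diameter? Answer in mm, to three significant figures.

τ_allow = 138/1.9 = 72.63 MPa.
For a hollow shaft τ = 16T/[πd_o³(1−k⁴)] with k = 0.56, so 1−k⁴ = 0.9017.
d_o³ = 16T/[π τ_allow (1−k⁴)] = 16×7980000/(π×72.63×0.9017) = 620600 mm³.
d_o = 85.30 mm.

d_o = 85.3 mm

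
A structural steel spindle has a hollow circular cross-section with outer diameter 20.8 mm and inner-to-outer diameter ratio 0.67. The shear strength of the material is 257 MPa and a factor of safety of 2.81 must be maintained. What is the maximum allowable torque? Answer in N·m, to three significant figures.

T_allow = 129 N·m

τ_allow = 257/2.81 = 91.46 MPa.
For a hollow shaft T_allow = τ_allow·πd_o³(1−k⁴)/16 with 1−k⁴ = 0.7985, so πd_o³(1−k⁴)/16 = 1411 mm³.
T_allow = 91.46×1411 = 129000 N·mm = 129.0 N·m.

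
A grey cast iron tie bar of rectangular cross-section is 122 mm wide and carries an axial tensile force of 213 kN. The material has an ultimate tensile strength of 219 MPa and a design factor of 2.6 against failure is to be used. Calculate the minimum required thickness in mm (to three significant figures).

σ_allow = 219/2.6 = 84.23 MPa.
Required area A = F/σ_allow = 213000/84.23 = 2529 mm².
t = A/w = 2529/122 = 20.73 mm.

t = 20.7 mm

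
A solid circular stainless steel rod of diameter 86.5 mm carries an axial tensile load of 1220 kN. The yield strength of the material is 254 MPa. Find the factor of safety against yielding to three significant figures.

A = πd²/4 = 5877 mm².
σ = F/A = 1220000/5877 = 207.6 MPa.
n = 254/207.6 = 1.223.

n = 1.22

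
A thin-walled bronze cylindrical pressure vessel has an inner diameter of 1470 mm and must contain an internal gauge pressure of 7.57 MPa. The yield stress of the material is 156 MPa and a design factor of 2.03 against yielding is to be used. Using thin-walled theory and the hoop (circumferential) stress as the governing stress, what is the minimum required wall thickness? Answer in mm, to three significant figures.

σ_allow = 156/2.03 = 76.85 MPa.
Hoop stress σ_h = pD/(2t), so t = pD/(2σ_allow) = 7.57×1470/(2×76.85) = 72.40 mm.

t = 72.4 mm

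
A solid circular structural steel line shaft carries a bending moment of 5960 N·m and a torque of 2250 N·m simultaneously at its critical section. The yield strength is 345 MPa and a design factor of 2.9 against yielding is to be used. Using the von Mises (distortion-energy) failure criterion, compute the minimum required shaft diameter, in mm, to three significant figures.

d = 81.3 mm

σ_allow = σ_y/n = 345/2.9 = 119.0 MPa.
For a solid shaft σ_b = 32M/(πd³) and τ = 16T/(πd³), so the von Mises stress is σ' = (16/πd³)·√(4M²+3T²).
√(4M²+3T²) = √(4×(5.960×10^6)² + 3×(2.250×10^6)²) = 1.254×10^7 N·mm.
d³ = 16×1.254×10^7/(π×119.0) = 536900 mm³.
d = 81.28 mm.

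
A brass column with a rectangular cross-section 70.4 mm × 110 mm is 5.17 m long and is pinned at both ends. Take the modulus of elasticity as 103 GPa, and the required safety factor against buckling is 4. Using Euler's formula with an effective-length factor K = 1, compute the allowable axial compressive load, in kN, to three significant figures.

Buckling occurs about the weak axis: I_min = h·b³/12 = 110×70.4³/12 = 3.198×10^6 mm⁴ (b = 70.4 mm is the smaller dimension).
Effective length L_e = KL = 1×5.17 m = 5170 mm.
Euler critical load P_cr = π²EI/L_e² = π²×103000×3.198×10^6/5170² = 121600 N.
P_allow = P_cr/n = 121600/4 = 30410 N.

P_allow = 30.4 kN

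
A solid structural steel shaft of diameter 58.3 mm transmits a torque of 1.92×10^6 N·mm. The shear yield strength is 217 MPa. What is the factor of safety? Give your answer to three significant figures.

n = 4.40

τ = 16T/(πd³) = 16×1920000/(π×58.3³) = 49.35 MPa.
n = τ_limit/τ = 217/49.35 = 4.397.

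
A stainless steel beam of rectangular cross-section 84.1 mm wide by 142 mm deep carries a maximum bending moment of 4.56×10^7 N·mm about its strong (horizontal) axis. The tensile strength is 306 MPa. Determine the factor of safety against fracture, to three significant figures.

Section modulus S = bh²/6 = 84.1×142²/6 = 282600 mm³.
σ = M/S = 4.5600×10^7/282600 = 161.3 MPa.
n = 306/161.3 = 1.897.

n = 1.90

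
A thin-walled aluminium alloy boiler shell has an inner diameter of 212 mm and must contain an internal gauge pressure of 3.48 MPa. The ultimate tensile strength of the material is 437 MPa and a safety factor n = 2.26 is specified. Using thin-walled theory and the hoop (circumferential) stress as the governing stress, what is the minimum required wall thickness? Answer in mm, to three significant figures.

σ_allow = 437/2.26 = 193.4 MPa.
Hoop stress σ_h = pD/(2t), so t = pD/(2σ_allow) = 3.48×212/(2×193.4) = 1.908 mm.

t = 1.91 mm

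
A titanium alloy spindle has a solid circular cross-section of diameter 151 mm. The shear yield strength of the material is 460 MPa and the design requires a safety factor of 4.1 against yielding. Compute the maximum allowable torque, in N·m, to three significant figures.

T_allow = 75800 N·m

τ_allow = 460/4.1 = 112.2 MPa.
For a solid shaft T_allow = τ_allow·πd³/16; πd³/16 = π×151³/16 = 676000 mm³.
T_allow = 112.2×676000 = 7.585×10^7 N·mm = 75850 N·m.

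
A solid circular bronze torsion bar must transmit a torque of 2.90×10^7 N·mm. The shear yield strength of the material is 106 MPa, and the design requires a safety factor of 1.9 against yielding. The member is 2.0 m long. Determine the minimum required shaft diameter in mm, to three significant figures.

d = 138 mm

Allowable shear stress τ_allow = 106/1.9 = 55.79 MPa.
For a solid shaft τ = 16T/(πd³), so d³ = 16T/(π τ_allow) = 16×2.9000×10^7/(π×55.79) = 2.647×10^6 mm³.
d = (2.647×10^6)^(1/3) = 138.3 mm.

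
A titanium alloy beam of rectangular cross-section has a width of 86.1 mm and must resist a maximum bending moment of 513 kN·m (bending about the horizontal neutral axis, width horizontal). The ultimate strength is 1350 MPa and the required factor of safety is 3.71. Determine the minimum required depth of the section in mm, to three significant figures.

h = 313 mm

σ_allow = 1350/3.71 = 363.9 MPa.
For a rectangular section σ = 6M/(bh²), so h² = 6M/(b σ_allow) = 6×5.1300×10^8/(86.1×363.9) = 98240 mm².
h = 313.4 mm.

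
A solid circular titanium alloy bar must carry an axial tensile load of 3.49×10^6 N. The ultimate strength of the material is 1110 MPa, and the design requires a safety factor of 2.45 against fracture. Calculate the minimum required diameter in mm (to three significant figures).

d = 99.0 mm

Allowable stress σ_allow = 1110/2.45 = 453.1 MPa.
Required area A = F/σ_allow = 3490000/453.1 = 7703 mm².
A = πd²/4 → d = √(4A/π) = 99.04 mm.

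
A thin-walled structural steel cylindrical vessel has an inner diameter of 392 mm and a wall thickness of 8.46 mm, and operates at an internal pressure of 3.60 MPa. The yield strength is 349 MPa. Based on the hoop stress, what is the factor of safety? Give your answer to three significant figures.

σ_h = pD/(2t) = 3.60×392/(2×8.46) = 83.40 MPa.
n = 349/83.40 = 4.184.

n = 4.18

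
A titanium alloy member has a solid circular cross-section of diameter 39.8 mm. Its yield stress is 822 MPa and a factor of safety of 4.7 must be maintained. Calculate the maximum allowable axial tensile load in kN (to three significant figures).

F_allow = 218 kN

σ_allow = 822/4.7 = 174.9 MPa.
A = πd²/4 = π×39.8²/4 = 1244 mm².
F_allow = σ_allow × A = 174.9×1244 = 217600 N.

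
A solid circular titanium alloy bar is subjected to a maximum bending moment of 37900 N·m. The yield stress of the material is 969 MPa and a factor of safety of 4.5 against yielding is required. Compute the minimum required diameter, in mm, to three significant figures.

σ_allow = 969/4.5 = 215.3 MPa.
For a solid circular section σ = 32M/(πd³), so d³ = 32M/(π σ_allow) = 32×3.7900×10^7/(π×215.3) = 1.793×10^6 mm³.
d = 121.5 mm.

d = 121 mm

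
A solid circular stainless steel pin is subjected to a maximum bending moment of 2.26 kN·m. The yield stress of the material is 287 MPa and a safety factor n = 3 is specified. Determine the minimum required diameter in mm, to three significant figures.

σ_allow = 287/3 = 95.67 MPa.
For a solid circular section σ = 32M/(πd³), so d³ = 32M/(π σ_allow) = 32×2260000/(π×95.67) = 240600 mm³.
d = 62.20 mm.

d = 62.2 mm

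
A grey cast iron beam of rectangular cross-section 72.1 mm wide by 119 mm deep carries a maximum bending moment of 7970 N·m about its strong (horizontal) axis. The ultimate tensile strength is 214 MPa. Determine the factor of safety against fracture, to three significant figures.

Section modulus S = bh²/6 = 72.1×119²/6 = 170200 mm³.
σ = M/S = 7970000/170200 = 46.84 MPa.
n = 214/46.84 = 4.569.

n = 4.57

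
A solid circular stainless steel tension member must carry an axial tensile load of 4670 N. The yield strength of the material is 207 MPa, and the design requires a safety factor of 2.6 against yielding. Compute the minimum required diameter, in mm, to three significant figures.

Allowable stress σ_allow = 207/2.6 = 79.62 MPa.
Required area A = F/σ_allow = 4670.0/79.62 = 58.66 mm².
A = πd²/4 → d = √(4A/π) = 8.642 mm.

d = 8.64 mm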